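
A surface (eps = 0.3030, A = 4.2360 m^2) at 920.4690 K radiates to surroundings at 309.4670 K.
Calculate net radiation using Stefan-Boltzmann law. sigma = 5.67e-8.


T^4 = 7.1785e+11
Tsurr^4 = 9.1719e+09
Q = 0.3030 * 5.67e-8 * 4.2360 * 7.0868e+11 = 51574.3397 W

51574.3397 W


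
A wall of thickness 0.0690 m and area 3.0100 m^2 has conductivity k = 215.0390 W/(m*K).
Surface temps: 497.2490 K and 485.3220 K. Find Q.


dT = 11.9270 K
Q = 215.0390 * 3.0100 * 11.9270 / 0.0690 = 111883.4516 W

111883.4516 W


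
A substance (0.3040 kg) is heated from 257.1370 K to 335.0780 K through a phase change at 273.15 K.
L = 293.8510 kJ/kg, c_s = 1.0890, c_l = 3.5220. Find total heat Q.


Q1 (sensible, solid) = 0.3040 * 1.0890 * 16.0130 = 5.3012 kJ
Q2 (latent) = 0.3040 * 293.8510 = 89.3307 kJ
Q3 (sensible, liquid) = 0.3040 * 3.5220 * 61.9280 = 66.3056 kJ
Q_total = 160.9375 kJ

160.9375 kJ


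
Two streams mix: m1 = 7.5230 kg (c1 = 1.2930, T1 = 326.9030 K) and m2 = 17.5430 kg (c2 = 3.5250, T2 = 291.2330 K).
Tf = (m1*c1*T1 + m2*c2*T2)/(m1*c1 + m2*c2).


num = 21189.4429
den = 71.5663
Tf = 296.0812 K

296.0812 K


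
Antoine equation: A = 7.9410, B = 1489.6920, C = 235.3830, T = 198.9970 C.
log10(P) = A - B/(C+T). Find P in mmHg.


C+T = 434.3800
B/(C+T) = 3.4295
log10(P) = 7.9410 - 3.4295 = 4.5115
P = 10^4.5115 = 32473.7702 mmHg

32473.7702 mmHg


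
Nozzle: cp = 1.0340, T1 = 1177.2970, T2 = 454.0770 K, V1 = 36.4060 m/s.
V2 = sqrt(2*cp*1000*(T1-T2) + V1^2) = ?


dT = 723.2200 K
2*cp*1000*dT = 1495618.9600
V1^2 = 1325.3968
V2 = sqrt(1496944.3568) = 1223.4968 m/s

1223.4968 m/s


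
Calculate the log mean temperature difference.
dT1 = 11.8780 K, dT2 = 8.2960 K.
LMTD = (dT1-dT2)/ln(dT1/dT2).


dT1/dT2 = 1.4318
ln(dT1/dT2) = 0.3589
LMTD = 3.5820 / 0.3589 = 9.9801 K

9.9801 K


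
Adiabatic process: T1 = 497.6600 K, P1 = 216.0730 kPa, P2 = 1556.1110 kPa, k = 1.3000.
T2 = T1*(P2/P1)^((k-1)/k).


(k-1)/k = 0.2308
(P2/P1)^exp = 1.5771
T2 = 497.6600 * 1.5771 = 784.8805 K

784.8805 K


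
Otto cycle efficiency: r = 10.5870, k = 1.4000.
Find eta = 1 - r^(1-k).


r^(k-1) = 2.5699
eta = 1 - 1/2.5699 = 0.6109 = 61.0873%

61.0873%


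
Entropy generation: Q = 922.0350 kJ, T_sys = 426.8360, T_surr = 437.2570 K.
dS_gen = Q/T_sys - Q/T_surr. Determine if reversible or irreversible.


dS_sys = 922.0350/426.8360 = 2.1602 kJ/K
dS_surr = -922.0350/437.2570 = -2.1087 kJ/K
dS_gen = 2.1602 - 2.1087 = 0.0515 kJ/K (irreversible)

dS_gen = 0.0515 kJ/K, irreversible


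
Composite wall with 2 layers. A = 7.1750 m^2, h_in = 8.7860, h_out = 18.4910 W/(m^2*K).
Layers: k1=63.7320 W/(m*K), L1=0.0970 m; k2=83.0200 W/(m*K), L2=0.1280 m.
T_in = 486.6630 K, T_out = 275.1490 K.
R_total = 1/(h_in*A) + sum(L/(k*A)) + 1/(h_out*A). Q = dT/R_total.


R_conv_in = 1/(8.7860*7.1750) = 0.0159
R_1 = 0.0970/(63.7320*7.1750) = 0.0002
R_2 = 0.1280/(83.0200*7.1750) = 0.0002
R_conv_out = 1/(18.4910*7.1750) = 0.0075
R_total = 0.0238 K/W
Q = 211.5140 / 0.0238 = 8876.9232 W

R_total = 0.0238 K/W, Q = 8876.9232 W


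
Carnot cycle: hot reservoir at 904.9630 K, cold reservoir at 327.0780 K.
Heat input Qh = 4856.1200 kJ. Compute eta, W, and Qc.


eta = 1 - 327.0780/904.9630 = 0.6386
W = 0.6386 * 4856.1200 = 3100.9875 kJ
Qc = 4856.1200 - 3100.9875 = 1755.1325 kJ

eta = 63.8573%, W = 3100.9875 kJ, Qc = 1755.1325 kJ


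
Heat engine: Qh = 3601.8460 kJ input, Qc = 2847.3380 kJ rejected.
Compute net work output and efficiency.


W = 3601.8460 - 2847.3380 = 754.5080 kJ
eta = 754.5080 / 3601.8460 = 0.2095 = 20.9478%

W = 754.5080 kJ, eta = 20.9478%


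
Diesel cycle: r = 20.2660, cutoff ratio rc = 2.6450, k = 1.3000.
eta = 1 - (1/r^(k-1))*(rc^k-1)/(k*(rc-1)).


r^(k-1) = 2.4662
rc^k = 3.5412
eta = 0.5182 = 51.8160%

51.8160%


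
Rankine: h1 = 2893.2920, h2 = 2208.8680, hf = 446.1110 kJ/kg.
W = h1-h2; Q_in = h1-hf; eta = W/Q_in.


W = 684.4240 kJ/kg
Q_in = 2447.1810 kJ/kg
eta = 0.2797 = 27.9679%

eta = 27.9679%


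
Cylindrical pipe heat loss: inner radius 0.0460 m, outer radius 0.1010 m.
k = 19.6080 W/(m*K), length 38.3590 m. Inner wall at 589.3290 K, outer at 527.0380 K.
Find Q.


dT = 62.2910 K
ln(ro/ri) = 0.7865
Q = 2*pi*19.6080*38.3590*62.2910 / 0.7865 = 374298.8985 W

374298.8985 W


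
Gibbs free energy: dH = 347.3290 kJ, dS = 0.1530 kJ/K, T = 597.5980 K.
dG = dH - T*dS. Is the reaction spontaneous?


T*dS = 597.5980 * 0.1530 = 91.4325 kJ
dG = 347.3290 - 91.4325 = 255.8965 kJ (non-spontaneous)

dG = 255.8965 kJ, non-spontaneous


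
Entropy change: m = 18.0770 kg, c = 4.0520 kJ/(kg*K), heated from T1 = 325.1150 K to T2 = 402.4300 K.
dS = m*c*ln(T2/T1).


T2/T1 = 1.2378
ln(T2/T1) = 0.2133
dS = 18.0770 * 4.0520 * 0.2133 = 15.6269 kJ/K

15.6269 kJ/K


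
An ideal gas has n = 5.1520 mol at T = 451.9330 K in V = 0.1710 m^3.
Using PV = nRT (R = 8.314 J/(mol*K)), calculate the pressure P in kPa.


P = nRT/V = 5.1520 * 8.314 * 451.9330 / 0.1710
= 19357.9752 / 0.1710 = 113204.5333 Pa = 113.2045 kPa

113.2045 kPa


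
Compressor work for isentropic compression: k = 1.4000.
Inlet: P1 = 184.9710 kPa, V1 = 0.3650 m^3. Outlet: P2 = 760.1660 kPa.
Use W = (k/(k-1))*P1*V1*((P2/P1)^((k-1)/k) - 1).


(k-1)/k = 0.2857
(P2/P1)^exp = 1.4975
W = 3.5000 * 184.9710 * 0.3650 * (1.4975 - 1) = 117.5643 kJ

117.5643 kJ


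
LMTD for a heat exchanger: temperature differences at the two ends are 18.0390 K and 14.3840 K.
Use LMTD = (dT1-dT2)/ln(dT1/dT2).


dT1/dT2 = 1.2541
ln(dT1/dT2) = 0.2264
LMTD = 3.6550 / 0.2264 = 16.1426 K

16.1426 K


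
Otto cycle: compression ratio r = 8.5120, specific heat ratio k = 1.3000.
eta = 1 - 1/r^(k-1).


r^(k-1) = 1.9011
eta = 1 - 1/1.9011 = 0.4740 = 47.3994%

47.3994%


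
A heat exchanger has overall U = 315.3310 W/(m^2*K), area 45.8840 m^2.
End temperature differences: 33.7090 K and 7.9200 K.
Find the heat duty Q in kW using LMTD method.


LMTD = 17.8055 K
Q = 315.3310 * 45.8840 * 17.8055 = 257621.3334 W = 257.6213 kW

257.6213 kW


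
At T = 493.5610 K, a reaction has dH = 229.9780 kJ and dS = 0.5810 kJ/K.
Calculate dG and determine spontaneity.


T*dS = 493.5610 * 0.5810 = 286.7589 kJ
dG = 229.9780 - 286.7589 = -56.7809 kJ (spontaneous)

dG = -56.7809 kJ, spontaneous


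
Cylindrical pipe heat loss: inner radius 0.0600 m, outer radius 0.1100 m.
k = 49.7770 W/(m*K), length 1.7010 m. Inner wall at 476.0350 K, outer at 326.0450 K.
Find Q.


dT = 149.9900 K
ln(ro/ri) = 0.6061
Q = 2*pi*49.7770*1.7010*149.9900 / 0.6061 = 131645.2725 W

131645.2725 W


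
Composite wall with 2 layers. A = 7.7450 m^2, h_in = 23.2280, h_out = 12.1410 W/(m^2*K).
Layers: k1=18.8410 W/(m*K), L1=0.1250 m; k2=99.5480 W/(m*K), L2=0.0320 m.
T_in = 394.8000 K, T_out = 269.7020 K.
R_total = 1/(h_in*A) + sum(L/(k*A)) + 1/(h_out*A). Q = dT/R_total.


R_conv_in = 1/(23.2280*7.7450) = 0.0056
R_1 = 0.1250/(18.8410*7.7450) = 0.0009
R_2 = 0.0320/(99.5480*7.7450) = 4.1505e-05
R_conv_out = 1/(12.1410*7.7450) = 0.0106
R_total = 0.0171 K/W
Q = 125.0980 / 0.0171 = 7319.3505 W

R_total = 0.0171 K/W, Q = 7319.3505 W


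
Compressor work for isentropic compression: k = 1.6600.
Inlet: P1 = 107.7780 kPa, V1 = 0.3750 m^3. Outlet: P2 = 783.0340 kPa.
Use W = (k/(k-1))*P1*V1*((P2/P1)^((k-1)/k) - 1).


(k-1)/k = 0.3976
(P2/P1)^exp = 2.2000
W = 2.5152 * 107.7780 * 0.3750 * (2.2000 - 1) = 121.9862 kJ

121.9862 kJ


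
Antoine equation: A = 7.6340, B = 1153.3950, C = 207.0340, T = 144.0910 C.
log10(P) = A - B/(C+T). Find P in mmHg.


C+T = 351.1250
B/(C+T) = 3.2849
log10(P) = 7.6340 - 3.2849 = 4.3491
P = 10^4.3491 = 22343.1386 mmHg

22343.1386 mmHg


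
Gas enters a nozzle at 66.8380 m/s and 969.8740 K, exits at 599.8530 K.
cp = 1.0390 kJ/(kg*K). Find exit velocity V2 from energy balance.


dT = 370.0210 K
2*cp*1000*dT = 768903.6380
V1^2 = 4467.3182
V2 = sqrt(773370.9562) = 879.4151 m/s

879.4151 m/s


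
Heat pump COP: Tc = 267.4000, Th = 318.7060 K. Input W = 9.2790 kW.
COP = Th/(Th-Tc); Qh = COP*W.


COP = 318.7060 / 51.3060 = 6.2119
Qh = 6.2119 * 9.2790 = 57.6399 kW

COP = 6.2119, Qh = 57.6399 kW


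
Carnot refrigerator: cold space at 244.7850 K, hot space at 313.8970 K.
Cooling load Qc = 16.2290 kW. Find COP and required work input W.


COP = 244.7850 / 69.1120 = 3.5419
W = 16.2290 / 3.5419 = 4.5821 kW

COP = 3.5419, W = 4.5821 kW


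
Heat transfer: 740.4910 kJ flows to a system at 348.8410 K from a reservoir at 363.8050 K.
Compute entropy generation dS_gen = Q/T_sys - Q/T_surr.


dS_sys = 740.4910/348.8410 = 2.1227 kJ/K
dS_surr = -740.4910/363.8050 = -2.0354 kJ/K
dS_gen = 2.1227 - 2.0354 = 0.0873 kJ/K (irreversible)

dS_gen = 0.0873 kJ/K, irreversible


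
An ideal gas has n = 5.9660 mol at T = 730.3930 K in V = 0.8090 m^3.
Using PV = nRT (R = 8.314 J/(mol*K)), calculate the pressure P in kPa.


P = nRT/V = 5.9660 * 8.314 * 730.3930 / 0.8090
= 36228.4598 / 0.8090 = 44781.7798 Pa = 44.7818 kPa

44.7818 kPa


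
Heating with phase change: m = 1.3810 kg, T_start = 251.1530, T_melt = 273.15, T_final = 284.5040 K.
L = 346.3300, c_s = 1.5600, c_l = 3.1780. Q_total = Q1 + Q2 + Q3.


Q1 (sensible, solid) = 1.3810 * 1.5600 * 21.9970 = 47.3895 kJ
Q2 (latent) = 1.3810 * 346.3300 = 478.2817 kJ
Q3 (sensible, liquid) = 1.3810 * 3.1780 * 11.3540 = 49.8306 kJ
Q_total = 575.5018 kJ

575.5018 kJ


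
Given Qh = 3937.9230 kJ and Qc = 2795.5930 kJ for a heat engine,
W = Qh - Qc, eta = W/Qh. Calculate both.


W = 3937.9230 - 2795.5930 = 1142.3300 kJ
eta = 1142.3300 / 3937.9230 = 0.2901 = 29.0084%

W = 1142.3300 kJ, eta = 29.0084%


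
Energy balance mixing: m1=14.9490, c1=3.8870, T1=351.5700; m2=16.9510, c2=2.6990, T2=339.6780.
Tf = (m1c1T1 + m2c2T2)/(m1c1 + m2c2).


num = 35969.1176
den = 103.8575
Tf = 346.3314 K

346.3314 K


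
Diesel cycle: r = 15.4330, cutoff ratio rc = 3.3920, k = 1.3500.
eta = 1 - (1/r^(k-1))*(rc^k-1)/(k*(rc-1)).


r^(k-1) = 2.6059
rc^k = 5.2013
eta = 0.5007 = 50.0730%

50.0730%


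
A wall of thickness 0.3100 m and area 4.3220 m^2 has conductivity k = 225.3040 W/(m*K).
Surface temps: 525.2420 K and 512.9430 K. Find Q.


dT = 12.2990 K
Q = 225.3040 * 4.3220 * 12.2990 / 0.3100 = 38633.2970 W

38633.2970 W


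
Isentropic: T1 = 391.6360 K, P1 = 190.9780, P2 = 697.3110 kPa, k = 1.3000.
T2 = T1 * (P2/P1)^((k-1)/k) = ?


(k-1)/k = 0.2308
(P2/P1)^exp = 1.3483
T2 = 391.6360 * 1.3483 = 528.0526 K

528.0526 K


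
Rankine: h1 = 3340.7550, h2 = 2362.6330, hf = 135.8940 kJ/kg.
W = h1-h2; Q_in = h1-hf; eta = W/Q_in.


W = 978.1220 kJ/kg
Q_in = 3204.8610 kJ/kg
eta = 0.3052 = 30.5200%

eta = 30.5200%


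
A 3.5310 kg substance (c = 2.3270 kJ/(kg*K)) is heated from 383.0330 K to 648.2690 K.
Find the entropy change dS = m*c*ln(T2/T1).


T2/T1 = 1.6925
ln(T2/T1) = 0.5262
dS = 3.5310 * 2.3270 * 0.5262 = 4.3235 kJ/K

4.3235 kJ/K


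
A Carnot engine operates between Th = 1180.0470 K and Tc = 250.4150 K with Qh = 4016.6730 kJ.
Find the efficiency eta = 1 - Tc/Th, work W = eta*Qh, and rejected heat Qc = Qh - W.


eta = 1 - 250.4150/1180.0470 = 0.7878
W = 0.7878 * 4016.6730 = 3164.3043 kJ
Qc = 4016.6730 - 3164.3043 = 852.3687 kJ

eta = 78.7792%, W = 3164.3043 kJ, Qc = 852.3687 kJ


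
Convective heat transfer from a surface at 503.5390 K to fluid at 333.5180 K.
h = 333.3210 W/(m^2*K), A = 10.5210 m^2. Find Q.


dT = 170.0210 K
Q = 333.3210 * 10.5210 * 170.0210 = 596241.5852 W

596241.5852 W


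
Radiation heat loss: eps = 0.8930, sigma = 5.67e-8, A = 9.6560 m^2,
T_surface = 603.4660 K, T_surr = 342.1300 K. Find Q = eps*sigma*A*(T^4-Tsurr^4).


T^4 = 1.3262e+11
Tsurr^4 = 1.3701e+10
Q = 0.8930 * 5.67e-8 * 9.6560 * 1.1892e+11 = 58141.2085 W

58141.2085 W


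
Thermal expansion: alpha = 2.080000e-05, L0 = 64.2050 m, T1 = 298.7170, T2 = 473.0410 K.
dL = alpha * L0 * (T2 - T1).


dT = 174.3240 K
dL = 2.080000e-05 * 64.2050 * 174.3240 = 0.232803 m
L_final = 64.437803 m

dL = 0.232803 m


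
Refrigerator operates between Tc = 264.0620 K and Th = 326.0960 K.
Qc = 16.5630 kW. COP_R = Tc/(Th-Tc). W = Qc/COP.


COP = 264.0620 / 62.0340 = 4.2567
W = 16.5630 / 4.2567 = 3.8910 kW

COP = 4.2567, W = 3.8910 kW


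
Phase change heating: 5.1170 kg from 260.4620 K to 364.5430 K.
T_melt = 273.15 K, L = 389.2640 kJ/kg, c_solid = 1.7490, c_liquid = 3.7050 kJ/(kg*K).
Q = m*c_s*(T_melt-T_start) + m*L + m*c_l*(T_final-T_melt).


Q1 (sensible, solid) = 5.1170 * 1.7490 * 12.6880 = 113.5529 kJ
Q2 (latent) = 5.1170 * 389.2640 = 1991.8639 kJ
Q3 (sensible, liquid) = 5.1170 * 3.7050 * 91.3930 = 1732.6728 kJ
Q_total = 3838.0897 kJ

3838.0897 kJ


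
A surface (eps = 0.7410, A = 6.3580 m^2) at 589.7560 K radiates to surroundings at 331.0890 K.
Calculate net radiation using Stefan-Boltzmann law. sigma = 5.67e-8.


T^4 = 1.2097e+11
Tsurr^4 = 1.2017e+10
Q = 0.7410 * 5.67e-8 * 6.3580 * 1.0896e+11 = 29105.5597 W

29105.5597 W


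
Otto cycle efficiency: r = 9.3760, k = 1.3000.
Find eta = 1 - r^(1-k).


r^(k-1) = 1.9571
eta = 1 - 1/1.9571 = 0.4890 = 48.9031%

48.9031%


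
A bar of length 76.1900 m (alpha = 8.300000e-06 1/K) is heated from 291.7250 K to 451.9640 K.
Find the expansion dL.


dT = 160.2390 K
dL = 8.300000e-06 * 76.1900 * 160.2390 = 0.101331 m
L_final = 76.291331 m

dL = 0.101331 m


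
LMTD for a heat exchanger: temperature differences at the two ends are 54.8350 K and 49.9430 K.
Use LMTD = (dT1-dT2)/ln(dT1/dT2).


dT1/dT2 = 1.0980
ln(dT1/dT2) = 0.0934
LMTD = 4.8920 / 0.0934 = 52.3509 K

52.3509 K


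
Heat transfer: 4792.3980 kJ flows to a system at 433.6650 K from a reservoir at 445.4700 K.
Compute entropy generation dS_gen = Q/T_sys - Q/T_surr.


dS_sys = 4792.3980/433.6650 = 11.0509 kJ/K
dS_surr = -4792.3980/445.4700 = -10.7581 kJ/K
dS_gen = 11.0509 - 10.7581 = 0.2929 kJ/K (irreversible)

dS_gen = 0.2929 kJ/K, irreversible


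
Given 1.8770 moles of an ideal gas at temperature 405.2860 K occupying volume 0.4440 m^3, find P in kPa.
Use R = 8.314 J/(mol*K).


P = nRT/V = 1.8770 * 8.314 * 405.2860 / 0.4440
= 6324.6412 / 0.4440 = 14244.6875 Pa = 14.2447 kPa

14.2447 kPa


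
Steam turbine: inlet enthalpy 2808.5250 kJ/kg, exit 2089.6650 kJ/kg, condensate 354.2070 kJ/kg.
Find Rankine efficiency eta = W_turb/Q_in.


W = 718.8600 kJ/kg
Q_in = 2454.3180 kJ/kg
eta = 0.2929 = 29.2896%

eta = 29.2896%


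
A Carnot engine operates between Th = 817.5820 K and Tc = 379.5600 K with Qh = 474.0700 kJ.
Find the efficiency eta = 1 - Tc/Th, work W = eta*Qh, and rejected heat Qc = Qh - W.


eta = 1 - 379.5600/817.5820 = 0.5358
W = 0.5358 * 474.0700 = 253.9844 kJ
Qc = 474.0700 - 253.9844 = 220.0856 kJ

eta = 53.5753%, W = 253.9844 kJ, Qc = 220.0856 kJ


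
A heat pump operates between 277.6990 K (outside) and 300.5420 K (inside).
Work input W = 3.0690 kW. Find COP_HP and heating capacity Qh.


COP = 300.5420 / 22.8430 = 13.1569
Qh = 13.1569 * 3.0690 = 40.3784 kW

COP = 13.1569, Qh = 40.3784 kW


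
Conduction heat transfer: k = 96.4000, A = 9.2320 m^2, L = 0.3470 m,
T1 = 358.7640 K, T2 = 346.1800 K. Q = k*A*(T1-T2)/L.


dT = 12.5840 K
Q = 96.4000 * 9.2320 * 12.5840 / 0.3470 = 32274.6889 W

32274.6889 W


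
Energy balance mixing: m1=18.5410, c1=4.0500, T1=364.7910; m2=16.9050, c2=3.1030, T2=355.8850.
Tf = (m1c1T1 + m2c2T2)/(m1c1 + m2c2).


num = 46060.9193
den = 127.5473
Tf = 361.1282 K

361.1282 K


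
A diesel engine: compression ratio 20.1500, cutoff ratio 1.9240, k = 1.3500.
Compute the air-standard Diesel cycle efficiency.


r^(k-1) = 2.8609
rc^k = 2.4192
eta = 0.6023 = 60.2305%

60.2305%


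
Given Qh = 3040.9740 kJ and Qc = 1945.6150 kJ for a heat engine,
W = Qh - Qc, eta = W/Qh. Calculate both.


W = 3040.9740 - 1945.6150 = 1095.3590 kJ
eta = 1095.3590 / 3040.9740 = 0.3602 = 36.0200%

W = 1095.3590 kJ, eta = 36.0200%


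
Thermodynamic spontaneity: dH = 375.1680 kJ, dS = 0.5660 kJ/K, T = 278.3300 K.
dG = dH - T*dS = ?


T*dS = 278.3300 * 0.5660 = 157.5348 kJ
dG = 375.1680 - 157.5348 = 217.6332 kJ (non-spontaneous)

dG = 217.6332 kJ, non-spontaneous


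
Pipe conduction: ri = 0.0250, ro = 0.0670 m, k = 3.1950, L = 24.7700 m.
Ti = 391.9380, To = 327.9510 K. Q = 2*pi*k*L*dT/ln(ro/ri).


dT = 63.9870 K
ln(ro/ri) = 0.9858
Q = 2*pi*3.1950*24.7700*63.9870 / 0.9858 = 32275.4476 W

32275.4476 W


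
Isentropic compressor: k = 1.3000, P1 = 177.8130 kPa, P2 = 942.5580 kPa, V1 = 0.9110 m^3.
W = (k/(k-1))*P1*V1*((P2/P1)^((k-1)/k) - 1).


(k-1)/k = 0.2308
(P2/P1)^exp = 1.4695
W = 4.3333 * 177.8130 * 0.9110 * (1.4695 - 1) = 329.5326 kJ

329.5326 kJ


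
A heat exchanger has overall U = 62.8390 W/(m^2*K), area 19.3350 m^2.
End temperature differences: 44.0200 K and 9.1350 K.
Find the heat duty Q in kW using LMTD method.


LMTD = 22.1840 K
Q = 62.8390 * 19.3350 * 22.1840 = 26953.3645 W = 26.9534 kW

26.9534 kW


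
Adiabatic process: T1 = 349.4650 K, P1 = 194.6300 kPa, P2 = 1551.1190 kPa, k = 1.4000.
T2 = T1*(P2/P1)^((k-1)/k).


(k-1)/k = 0.2857
(P2/P1)^exp = 1.8095
T2 = 349.4650 * 1.8095 = 632.3487 K

632.3487 K


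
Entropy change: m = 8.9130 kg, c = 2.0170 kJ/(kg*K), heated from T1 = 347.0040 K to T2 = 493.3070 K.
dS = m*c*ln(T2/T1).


T2/T1 = 1.4216
ln(T2/T1) = 0.3518
dS = 8.9130 * 2.0170 * 0.3518 = 6.3244 kJ/K

6.3244 kJ/K


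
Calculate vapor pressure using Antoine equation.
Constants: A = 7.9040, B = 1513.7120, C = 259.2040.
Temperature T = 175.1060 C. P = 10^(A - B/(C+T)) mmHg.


C+T = 434.3100
B/(C+T) = 3.4853
log10(P) = 7.9040 - 3.4853 = 4.4187
P = 10^4.4187 = 26222.4853 mmHg

26222.4853 mmHg


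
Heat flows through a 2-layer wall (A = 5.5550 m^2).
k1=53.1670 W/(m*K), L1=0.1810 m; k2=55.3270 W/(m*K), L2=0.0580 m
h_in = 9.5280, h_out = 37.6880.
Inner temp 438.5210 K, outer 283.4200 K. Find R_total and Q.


R_conv_in = 1/(9.5280*5.5550) = 0.0189
R_1 = 0.1810/(53.1670*5.5550) = 0.0006
R_2 = 0.0580/(55.3270*5.5550) = 0.0002
R_conv_out = 1/(37.6880*5.5550) = 0.0048
R_total = 0.0245 K/W
Q = 155.1010 / 0.0245 = 6337.9810 W

R_total = 0.0245 K/W, Q = 6337.9810 W


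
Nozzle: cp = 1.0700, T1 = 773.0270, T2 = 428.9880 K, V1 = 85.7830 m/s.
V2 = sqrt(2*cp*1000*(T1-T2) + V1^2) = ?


dT = 344.0390 K
2*cp*1000*dT = 736243.4600
V1^2 = 7358.7231
V2 = sqrt(743602.1831) = 862.3237 m/s

862.3237 m/s


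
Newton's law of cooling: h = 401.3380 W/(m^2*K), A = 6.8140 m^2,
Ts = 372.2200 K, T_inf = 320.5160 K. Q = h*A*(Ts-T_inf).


dT = 51.7040 K
Q = 401.3380 * 6.8140 * 51.7040 = 141395.8146 W

141395.8146 W


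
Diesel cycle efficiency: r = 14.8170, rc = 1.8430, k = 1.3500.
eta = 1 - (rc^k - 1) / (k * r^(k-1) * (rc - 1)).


r^(k-1) = 2.5690
rc^k = 2.2828
eta = 0.5613 = 56.1251%

56.1251%


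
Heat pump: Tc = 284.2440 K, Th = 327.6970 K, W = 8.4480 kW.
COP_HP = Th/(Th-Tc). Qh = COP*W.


COP = 327.6970 / 43.4530 = 7.5414
Qh = 7.5414 * 8.4480 = 63.7099 kW

COP = 7.5414, Qh = 63.7099 kW


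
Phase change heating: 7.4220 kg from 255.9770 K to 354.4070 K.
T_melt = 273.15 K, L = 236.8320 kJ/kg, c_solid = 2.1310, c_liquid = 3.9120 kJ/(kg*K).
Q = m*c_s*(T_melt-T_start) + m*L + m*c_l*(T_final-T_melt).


Q1 (sensible, solid) = 7.4220 * 2.1310 * 17.1730 = 271.6130 kJ
Q2 (latent) = 7.4220 * 236.8320 = 1757.7671 kJ
Q3 (sensible, liquid) = 7.4220 * 3.9120 * 81.2570 = 2359.2859 kJ
Q_total = 4388.6661 kJ

4388.6661 kJ


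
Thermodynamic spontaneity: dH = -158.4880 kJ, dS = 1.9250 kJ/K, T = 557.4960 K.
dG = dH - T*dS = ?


T*dS = 557.4960 * 1.9250 = 1073.1798 kJ
dG = -158.4880 - 1073.1798 = -1231.6678 kJ (spontaneous)

dG = -1231.6678 kJ, spontaneous


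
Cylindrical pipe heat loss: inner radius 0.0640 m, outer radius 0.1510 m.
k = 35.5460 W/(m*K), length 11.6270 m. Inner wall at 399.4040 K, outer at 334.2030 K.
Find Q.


dT = 65.2010 K
ln(ro/ri) = 0.8584
Q = 2*pi*35.5460*11.6270*65.2010 / 0.8584 = 197244.3027 W

197244.3027 W


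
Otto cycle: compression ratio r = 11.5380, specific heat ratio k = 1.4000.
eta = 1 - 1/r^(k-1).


r^(k-1) = 2.6598
eta = 1 - 1/2.6598 = 0.6240 = 62.4035%

62.4035%


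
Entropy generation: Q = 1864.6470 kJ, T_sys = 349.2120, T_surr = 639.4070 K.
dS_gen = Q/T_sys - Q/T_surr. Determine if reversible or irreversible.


dS_sys = 1864.6470/349.2120 = 5.3396 kJ/K
dS_surr = -1864.6470/639.4070 = -2.9162 kJ/K
dS_gen = 5.3396 - 2.9162 = 2.4234 kJ/K (irreversible)

dS_gen = 2.4234 kJ/K, irreversible


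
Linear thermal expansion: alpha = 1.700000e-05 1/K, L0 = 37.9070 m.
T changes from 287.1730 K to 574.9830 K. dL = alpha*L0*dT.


dT = 287.8100 K
dL = 1.700000e-05 * 37.9070 * 287.8100 = 0.185470 m
L_final = 38.092470 m

dL = 0.185470 m


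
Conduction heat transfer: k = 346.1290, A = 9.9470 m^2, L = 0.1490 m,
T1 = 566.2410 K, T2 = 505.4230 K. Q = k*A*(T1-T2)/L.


dT = 60.8180 K
Q = 346.1290 * 9.9470 * 60.8180 / 0.1490 = 1405322.4089 W

1405322.4089 W


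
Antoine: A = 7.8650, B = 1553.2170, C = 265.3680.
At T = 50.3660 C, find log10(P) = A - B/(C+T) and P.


C+T = 315.7340
B/(C+T) = 4.9194
log10(P) = 7.8650 - 4.9194 = 2.9456
P = 10^2.9456 = 882.2981 mmHg

882.2981 mmHg


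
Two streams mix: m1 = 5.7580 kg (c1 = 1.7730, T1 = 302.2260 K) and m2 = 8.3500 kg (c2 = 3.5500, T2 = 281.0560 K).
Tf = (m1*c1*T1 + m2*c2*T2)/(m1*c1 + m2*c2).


num = 11416.6078
den = 39.8514
Tf = 286.4792 K

286.4792 K


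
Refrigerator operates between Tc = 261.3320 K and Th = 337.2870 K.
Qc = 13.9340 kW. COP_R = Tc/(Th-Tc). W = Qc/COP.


COP = 261.3320 / 75.9550 = 3.4406
W = 13.9340 / 3.4406 = 4.0499 kW

COP = 3.4406, W = 4.0499 kW


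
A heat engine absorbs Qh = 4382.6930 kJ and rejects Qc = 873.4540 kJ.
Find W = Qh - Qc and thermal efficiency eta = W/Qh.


W = 4382.6930 - 873.4540 = 3509.2390 kJ
eta = 3509.2390 / 4382.6930 = 0.8007 = 80.0704%

W = 3509.2390 kJ, eta = 80.0704%


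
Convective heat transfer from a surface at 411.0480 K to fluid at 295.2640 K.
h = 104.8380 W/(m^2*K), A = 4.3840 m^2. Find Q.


dT = 115.7840 K
Q = 104.8380 * 4.3840 * 115.7840 = 53215.4602 W

53215.4602 W


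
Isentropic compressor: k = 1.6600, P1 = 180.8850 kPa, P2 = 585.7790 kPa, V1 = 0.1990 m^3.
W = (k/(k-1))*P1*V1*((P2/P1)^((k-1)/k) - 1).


(k-1)/k = 0.3976
(P2/P1)^exp = 1.5955
W = 2.5152 * 180.8850 * 0.1990 * (1.5955 - 1) = 53.9160 kJ

53.9160 kJ


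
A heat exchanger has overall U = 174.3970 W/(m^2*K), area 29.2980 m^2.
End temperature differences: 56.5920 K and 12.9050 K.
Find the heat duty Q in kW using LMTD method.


LMTD = 29.5531 K
Q = 174.3970 * 29.2980 * 29.5531 = 151001.2342 W = 151.0012 kW

151.0012 kW


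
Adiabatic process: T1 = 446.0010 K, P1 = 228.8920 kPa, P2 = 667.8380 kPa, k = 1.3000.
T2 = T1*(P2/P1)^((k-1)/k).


(k-1)/k = 0.2308
(P2/P1)^exp = 1.2803
T2 = 446.0010 * 1.2803 = 571.0220 K

571.0220 K


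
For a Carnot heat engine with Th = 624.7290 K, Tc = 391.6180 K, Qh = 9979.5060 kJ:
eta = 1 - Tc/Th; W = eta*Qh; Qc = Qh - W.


eta = 1 - 391.6180/624.7290 = 0.3731
W = 0.3731 * 9979.5060 = 3723.7468 kJ
Qc = 9979.5060 - 3723.7468 = 6255.7592 kJ

eta = 37.3139%, W = 3723.7468 kJ, Qc = 6255.7592 kJ


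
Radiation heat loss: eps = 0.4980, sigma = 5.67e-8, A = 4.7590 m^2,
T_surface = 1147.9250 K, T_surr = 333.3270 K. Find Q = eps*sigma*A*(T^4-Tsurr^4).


T^4 = 1.7364e+12
Tsurr^4 = 1.2345e+10
Q = 0.4980 * 5.67e-8 * 4.7590 * 1.7241e+12 = 231677.3615 W

231677.3615 W


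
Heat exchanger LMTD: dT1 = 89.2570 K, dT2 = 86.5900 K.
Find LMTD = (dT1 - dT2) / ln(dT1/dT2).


dT1/dT2 = 1.0308
ln(dT1/dT2) = 0.0303
LMTD = 2.6670 / 0.0303 = 87.9168 K

87.9168 K


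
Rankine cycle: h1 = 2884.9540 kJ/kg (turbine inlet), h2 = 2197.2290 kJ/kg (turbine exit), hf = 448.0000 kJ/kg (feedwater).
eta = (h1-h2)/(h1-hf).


W = 687.7250 kJ/kg
Q_in = 2436.9540 kJ/kg
eta = 0.2822 = 28.2207%

eta = 28.2207%


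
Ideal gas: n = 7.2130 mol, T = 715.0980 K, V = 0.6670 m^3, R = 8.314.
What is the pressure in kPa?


P = nRT/V = 7.2130 * 8.314 * 715.0980 / 0.6670
= 42883.6276 / 0.6670 = 64293.2947 Pa = 64.2933 kPa

64.2933 kPa


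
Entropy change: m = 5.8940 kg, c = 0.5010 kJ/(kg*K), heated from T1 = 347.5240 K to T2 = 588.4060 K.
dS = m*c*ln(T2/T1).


T2/T1 = 1.6931
ln(T2/T1) = 0.5266
dS = 5.8940 * 0.5010 * 0.5266 = 1.5549 kJ/K

1.5549 kJ/K


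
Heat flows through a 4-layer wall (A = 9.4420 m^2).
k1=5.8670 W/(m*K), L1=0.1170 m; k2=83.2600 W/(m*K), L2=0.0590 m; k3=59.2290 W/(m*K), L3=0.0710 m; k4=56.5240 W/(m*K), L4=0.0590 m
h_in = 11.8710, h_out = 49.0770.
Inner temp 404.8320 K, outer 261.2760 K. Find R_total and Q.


R_conv_in = 1/(11.8710*9.4420) = 0.0089
R_1 = 0.1170/(5.8670*9.4420) = 0.0021
R_2 = 0.0590/(83.2600*9.4420) = 7.5050e-05
R_3 = 0.0710/(59.2290*9.4420) = 0.0001
R_4 = 0.0590/(56.5240*9.4420) = 0.0001
R_conv_out = 1/(49.0770*9.4420) = 0.0022
R_total = 0.0135 K/W
Q = 143.5560 / 0.0135 = 10630.3369 W

R_total = 0.0135 K/W, Q = 10630.3369 W


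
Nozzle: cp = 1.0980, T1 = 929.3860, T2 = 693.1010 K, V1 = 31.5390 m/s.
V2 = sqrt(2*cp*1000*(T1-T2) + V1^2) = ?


dT = 236.2850 K
2*cp*1000*dT = 518881.8600
V1^2 = 994.7085
V2 = sqrt(519876.5685) = 721.0247 m/s

721.0247 m/s


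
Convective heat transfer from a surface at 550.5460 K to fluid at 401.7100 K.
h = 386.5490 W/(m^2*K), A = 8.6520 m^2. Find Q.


dT = 148.8360 K
Q = 386.5490 * 8.6520 * 148.8360 = 497770.3851 W

497770.3851 W


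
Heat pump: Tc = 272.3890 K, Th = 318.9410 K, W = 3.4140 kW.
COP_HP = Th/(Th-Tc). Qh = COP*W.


COP = 318.9410 / 46.5520 = 6.8513
Qh = 6.8513 * 3.4140 = 23.3903 kW

COP = 6.8513, Qh = 23.3903 kW


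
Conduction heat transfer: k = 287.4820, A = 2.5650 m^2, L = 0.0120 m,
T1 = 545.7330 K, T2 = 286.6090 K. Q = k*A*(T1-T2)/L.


dT = 259.1240 K
Q = 287.4820 * 2.5650 * 259.1240 / 0.0120 = 1.5923e+07 W

1.5923e+07 W


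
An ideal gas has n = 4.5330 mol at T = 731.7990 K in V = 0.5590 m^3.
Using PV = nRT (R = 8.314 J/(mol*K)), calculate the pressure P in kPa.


P = nRT/V = 4.5330 * 8.314 * 731.7990 / 0.5590
= 27579.5738 / 0.5590 = 49337.3414 Pa = 49.3373 kPa

49.3373 kPa


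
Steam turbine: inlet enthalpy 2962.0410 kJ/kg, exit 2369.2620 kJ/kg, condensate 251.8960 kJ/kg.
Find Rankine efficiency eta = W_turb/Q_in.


W = 592.7790 kJ/kg
Q_in = 2710.1450 kJ/kg
eta = 0.2187 = 21.8726%

eta = 21.8726%


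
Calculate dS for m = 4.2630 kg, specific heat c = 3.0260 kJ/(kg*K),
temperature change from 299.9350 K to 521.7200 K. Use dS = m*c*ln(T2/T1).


T2/T1 = 1.7394
ln(T2/T1) = 0.5536
dS = 4.2630 * 3.0260 * 0.5536 = 7.1409 kJ/K

7.1409 kJ/K


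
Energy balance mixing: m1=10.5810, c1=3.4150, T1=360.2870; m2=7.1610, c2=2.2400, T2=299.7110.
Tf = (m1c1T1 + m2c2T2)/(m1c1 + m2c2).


num = 17826.2081
den = 52.1748
Tf = 341.6635 K

341.6635 K


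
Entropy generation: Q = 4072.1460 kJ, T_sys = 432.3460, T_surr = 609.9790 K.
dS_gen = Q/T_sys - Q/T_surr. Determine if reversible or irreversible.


dS_sys = 4072.1460/432.3460 = 9.4187 kJ/K
dS_surr = -4072.1460/609.9790 = -6.6759 kJ/K
dS_gen = 9.4187 - 6.6759 = 2.7428 kJ/K (irreversible)

dS_gen = 2.7428 kJ/K, irreversible


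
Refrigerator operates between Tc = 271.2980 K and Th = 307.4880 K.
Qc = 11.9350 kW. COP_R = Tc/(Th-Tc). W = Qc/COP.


COP = 271.2980 / 36.1900 = 7.4965
W = 11.9350 / 7.4965 = 1.5921 kW

COP = 7.4965, W = 1.5921 kW


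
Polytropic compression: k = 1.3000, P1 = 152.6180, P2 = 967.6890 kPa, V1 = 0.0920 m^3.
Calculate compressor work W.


(k-1)/k = 0.2308
(P2/P1)^exp = 1.5315
W = 4.3333 * 152.6180 * 0.0920 * (1.5315 - 1) = 32.3363 kJ

32.3363 kJ


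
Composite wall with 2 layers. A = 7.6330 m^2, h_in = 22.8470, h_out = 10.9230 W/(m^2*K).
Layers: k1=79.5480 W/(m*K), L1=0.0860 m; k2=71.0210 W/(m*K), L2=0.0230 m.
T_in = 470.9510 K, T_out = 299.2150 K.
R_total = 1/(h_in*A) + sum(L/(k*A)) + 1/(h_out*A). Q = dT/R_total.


R_conv_in = 1/(22.8470*7.6330) = 0.0057
R_1 = 0.0860/(79.5480*7.6330) = 0.0001
R_2 = 0.0230/(71.0210*7.6330) = 4.2427e-05
R_conv_out = 1/(10.9230*7.6330) = 0.0120
R_total = 0.0179 K/W
Q = 171.7360 / 0.0179 = 9587.6205 W

R_total = 0.0179 K/W, Q = 9587.6205 W


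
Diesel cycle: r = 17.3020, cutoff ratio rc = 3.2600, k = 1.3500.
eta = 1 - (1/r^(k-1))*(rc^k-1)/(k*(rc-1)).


r^(k-1) = 2.7123
rc^k = 4.9300
eta = 0.5251 = 52.5089%

52.5089%


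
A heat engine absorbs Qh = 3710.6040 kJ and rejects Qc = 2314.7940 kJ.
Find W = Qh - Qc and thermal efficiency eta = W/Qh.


W = 3710.6040 - 2314.7940 = 1395.8100 kJ
eta = 1395.8100 / 3710.6040 = 0.3762 = 37.6168%

W = 1395.8100 kJ, eta = 37.6168%


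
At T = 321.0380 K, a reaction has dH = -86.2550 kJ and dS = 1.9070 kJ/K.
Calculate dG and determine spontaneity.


T*dS = 321.0380 * 1.9070 = 612.2195 kJ
dG = -86.2550 - 612.2195 = -698.4745 kJ (spontaneous)

dG = -698.4745 kJ, spontaneous


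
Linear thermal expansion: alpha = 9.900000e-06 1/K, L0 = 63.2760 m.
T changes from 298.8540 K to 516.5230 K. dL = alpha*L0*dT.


dT = 217.6690 K
dL = 9.900000e-06 * 63.2760 * 217.6690 = 0.136355 m
L_final = 63.412355 m

dL = 0.136355 m


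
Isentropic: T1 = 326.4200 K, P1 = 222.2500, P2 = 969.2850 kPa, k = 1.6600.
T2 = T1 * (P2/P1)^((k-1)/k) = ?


(k-1)/k = 0.3976
(P2/P1)^exp = 1.7960
T2 = 326.4200 * 1.7960 = 586.2454 K

586.2454 K


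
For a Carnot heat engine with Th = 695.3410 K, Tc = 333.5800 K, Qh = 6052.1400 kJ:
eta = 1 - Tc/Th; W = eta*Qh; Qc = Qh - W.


eta = 1 - 333.5800/695.3410 = 0.5203
W = 0.5203 * 6052.1400 = 3148.7115 kJ
Qc = 6052.1400 - 3148.7115 = 2903.4285 kJ

eta = 52.0264%, W = 3148.7115 kJ, Qc = 2903.4285 kJ


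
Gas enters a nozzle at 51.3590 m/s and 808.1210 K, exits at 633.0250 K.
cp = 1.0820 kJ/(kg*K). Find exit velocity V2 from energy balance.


dT = 175.0960 K
2*cp*1000*dT = 378907.7440
V1^2 = 2637.7469
V2 = sqrt(381545.4909) = 617.6937 m/s

617.6937 m/s


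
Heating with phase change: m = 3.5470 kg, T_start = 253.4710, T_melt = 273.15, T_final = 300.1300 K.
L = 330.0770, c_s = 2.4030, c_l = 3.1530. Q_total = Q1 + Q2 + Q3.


Q1 (sensible, solid) = 3.5470 * 2.4030 * 19.6790 = 167.7328 kJ
Q2 (latent) = 3.5470 * 330.0770 = 1170.7831 kJ
Q3 (sensible, liquid) = 3.5470 * 3.1530 * 26.9800 = 301.7360 kJ
Q_total = 1640.2519 kJ

1640.2519 kJ


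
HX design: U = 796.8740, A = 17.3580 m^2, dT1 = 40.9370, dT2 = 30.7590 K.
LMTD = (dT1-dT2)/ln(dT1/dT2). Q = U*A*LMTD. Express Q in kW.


LMTD = 35.6059 K
Q = 796.8740 * 17.3580 * 35.6059 = 492505.4732 W = 492.5055 kW

492.5055 kW


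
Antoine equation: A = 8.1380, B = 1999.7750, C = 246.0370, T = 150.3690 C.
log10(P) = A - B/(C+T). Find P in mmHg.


C+T = 396.4060
B/(C+T) = 5.0448
log10(P) = 8.1380 - 5.0448 = 3.0932
P = 10^3.0932 = 1239.4679 mmHg

1239.4679 mmHg


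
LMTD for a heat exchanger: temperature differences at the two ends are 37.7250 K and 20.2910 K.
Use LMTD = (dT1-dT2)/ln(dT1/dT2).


dT1/dT2 = 1.8592
ln(dT1/dT2) = 0.6201
LMTD = 17.4340 / 0.6201 = 28.1128 K

28.1128 K


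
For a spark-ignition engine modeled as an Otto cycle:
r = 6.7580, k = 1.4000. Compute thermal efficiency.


r^(k-1) = 2.1475
eta = 1 - 1/2.1475 = 0.5343 = 53.4336%

53.4336%


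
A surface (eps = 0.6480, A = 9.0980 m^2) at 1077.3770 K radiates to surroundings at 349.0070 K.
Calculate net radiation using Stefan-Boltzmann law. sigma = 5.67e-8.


T^4 = 1.3473e+12
Tsurr^4 = 1.4837e+10
Q = 0.6480 * 5.67e-8 * 9.0980 * 1.3325e+12 = 445416.0109 W

445416.0109 W


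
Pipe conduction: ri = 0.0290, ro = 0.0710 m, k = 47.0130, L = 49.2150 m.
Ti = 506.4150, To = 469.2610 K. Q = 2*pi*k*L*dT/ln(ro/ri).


dT = 37.1540 K
ln(ro/ri) = 0.8954
Q = 2*pi*47.0130*49.2150*37.1540 / 0.8954 = 603241.9672 W

603241.9672 W


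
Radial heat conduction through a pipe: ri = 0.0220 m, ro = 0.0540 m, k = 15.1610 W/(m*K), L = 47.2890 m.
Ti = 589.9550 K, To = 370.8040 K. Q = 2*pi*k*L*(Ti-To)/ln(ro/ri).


dT = 219.1510 K
ln(ro/ri) = 0.8979
Q = 2*pi*15.1610*47.2890*219.1510 / 0.8979 = 1099418.9397 W

1099418.9397 W


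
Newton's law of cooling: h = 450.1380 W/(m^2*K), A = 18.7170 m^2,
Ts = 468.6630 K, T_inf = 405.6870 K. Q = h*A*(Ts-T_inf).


dT = 62.9760 K
Q = 450.1380 * 18.7170 * 62.9760 = 530587.4700 W

530587.4700 W


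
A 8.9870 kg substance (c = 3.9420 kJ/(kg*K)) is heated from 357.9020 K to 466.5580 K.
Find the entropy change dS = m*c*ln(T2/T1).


T2/T1 = 1.3036
ln(T2/T1) = 0.2651
dS = 8.9870 * 3.9420 * 0.2651 = 9.3925 kJ/K

9.3925 kJ/K


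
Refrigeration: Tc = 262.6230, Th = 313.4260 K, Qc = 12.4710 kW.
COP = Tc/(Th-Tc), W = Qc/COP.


COP = 262.6230 / 50.8030 = 5.1694
W = 12.4710 / 5.1694 = 2.4124 kW

COP = 5.1694, W = 2.4124 kW


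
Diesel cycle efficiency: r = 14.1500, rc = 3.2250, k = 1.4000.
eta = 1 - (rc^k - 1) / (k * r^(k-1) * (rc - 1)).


r^(k-1) = 2.8860
rc^k = 5.1516
eta = 0.5382 = 53.8200%

53.8200%


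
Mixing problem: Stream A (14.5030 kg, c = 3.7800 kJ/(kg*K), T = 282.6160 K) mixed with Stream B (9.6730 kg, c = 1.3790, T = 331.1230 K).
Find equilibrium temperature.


num = 19910.2597
den = 68.1604
Tf = 292.1089 K

292.1089 K


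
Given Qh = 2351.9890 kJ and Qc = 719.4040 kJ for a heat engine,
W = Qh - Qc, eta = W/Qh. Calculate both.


W = 2351.9890 - 719.4040 = 1632.5850 kJ
eta = 1632.5850 / 2351.9890 = 0.6941 = 69.4130%

W = 1632.5850 kJ, eta = 69.4130%


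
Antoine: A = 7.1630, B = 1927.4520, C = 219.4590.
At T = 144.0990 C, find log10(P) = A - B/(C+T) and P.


C+T = 363.5580
B/(C+T) = 5.3016
log10(P) = 7.1630 - 5.3016 = 1.8614
P = 10^1.8614 = 72.6716 mmHg

72.6716 mmHg


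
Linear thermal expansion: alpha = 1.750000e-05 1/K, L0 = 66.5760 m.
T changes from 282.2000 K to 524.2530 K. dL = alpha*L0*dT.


dT = 242.0530 K
dL = 1.750000e-05 * 66.5760 * 242.0530 = 0.282011 m
L_final = 66.858011 m

dL = 0.282011 m


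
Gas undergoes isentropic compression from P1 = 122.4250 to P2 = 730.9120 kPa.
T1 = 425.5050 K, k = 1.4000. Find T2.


(k-1)/k = 0.2857
(P2/P1)^exp = 1.6661
T2 = 425.5050 * 1.6661 = 708.9531 K

708.9531 K


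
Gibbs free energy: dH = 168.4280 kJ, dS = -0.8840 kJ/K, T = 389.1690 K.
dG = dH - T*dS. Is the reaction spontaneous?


T*dS = 389.1690 * -0.8840 = -344.0254 kJ
dG = 168.4280 + 344.0254 = 512.4534 kJ (non-spontaneous)

dG = 512.4534 kJ, non-spontaneous


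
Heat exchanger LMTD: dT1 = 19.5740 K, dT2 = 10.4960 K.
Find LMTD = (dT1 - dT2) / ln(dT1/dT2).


dT1/dT2 = 1.8649
ln(dT1/dT2) = 0.6232
LMTD = 9.0780 / 0.6232 = 14.5666 K

14.5666 K


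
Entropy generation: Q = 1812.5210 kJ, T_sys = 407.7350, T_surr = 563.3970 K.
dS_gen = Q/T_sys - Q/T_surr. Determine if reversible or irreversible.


dS_sys = 1812.5210/407.7350 = 4.4453 kJ/K
dS_surr = -1812.5210/563.3970 = -3.2171 kJ/K
dS_gen = 4.4453 - 3.2171 = 1.2282 kJ/K (irreversible)

dS_gen = 1.2282 kJ/K, irreversible


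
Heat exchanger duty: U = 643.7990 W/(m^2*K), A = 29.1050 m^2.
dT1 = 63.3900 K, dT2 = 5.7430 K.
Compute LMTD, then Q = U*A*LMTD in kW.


LMTD = 24.0063 K
Q = 643.7990 * 29.1050 * 24.0063 = 449825.1972 W = 449.8252 kW

449.8252 kW


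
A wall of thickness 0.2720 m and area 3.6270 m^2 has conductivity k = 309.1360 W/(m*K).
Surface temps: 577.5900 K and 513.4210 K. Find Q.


dT = 64.1690 K
Q = 309.1360 * 3.6270 * 64.1690 / 0.2720 = 264516.9498 W

264516.9498 W


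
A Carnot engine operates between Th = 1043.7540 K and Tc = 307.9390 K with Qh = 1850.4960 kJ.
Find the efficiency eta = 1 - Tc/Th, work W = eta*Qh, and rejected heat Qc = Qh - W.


eta = 1 - 307.9390/1043.7540 = 0.7050
W = 0.7050 * 1850.4960 = 1304.5437 kJ
Qc = 1850.4960 - 1304.5437 = 545.9523 kJ

eta = 70.4970%, W = 1304.5437 kJ, Qc = 545.9523 kJ


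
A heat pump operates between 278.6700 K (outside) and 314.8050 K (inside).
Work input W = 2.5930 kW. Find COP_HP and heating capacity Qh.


COP = 314.8050 / 36.1350 = 8.7119
Qh = 8.7119 * 2.5930 = 22.5900 kW

COP = 8.7119, Qh = 22.5900 kW


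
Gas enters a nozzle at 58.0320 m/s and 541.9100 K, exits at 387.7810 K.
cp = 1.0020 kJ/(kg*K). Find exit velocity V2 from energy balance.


dT = 154.1290 K
2*cp*1000*dT = 308874.5160
V1^2 = 3367.7130
V2 = sqrt(312242.2290) = 558.7864 m/s

558.7864 m/s


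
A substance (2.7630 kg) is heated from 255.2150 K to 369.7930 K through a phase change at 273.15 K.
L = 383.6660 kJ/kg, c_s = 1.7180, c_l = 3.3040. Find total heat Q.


Q1 (sensible, solid) = 2.7630 * 1.7180 * 17.9350 = 85.1345 kJ
Q2 (latent) = 2.7630 * 383.6660 = 1060.0692 kJ
Q3 (sensible, liquid) = 2.7630 * 3.3040 * 96.6430 = 882.2493 kJ
Q_total = 2027.4529 kJ

2027.4529 kJ


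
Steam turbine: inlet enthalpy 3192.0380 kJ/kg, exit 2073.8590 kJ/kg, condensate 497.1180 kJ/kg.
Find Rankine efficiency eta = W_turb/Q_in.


W = 1118.1790 kJ/kg
Q_in = 2694.9200 kJ/kg
eta = 0.4149 = 41.4921%

eta = 41.4921%


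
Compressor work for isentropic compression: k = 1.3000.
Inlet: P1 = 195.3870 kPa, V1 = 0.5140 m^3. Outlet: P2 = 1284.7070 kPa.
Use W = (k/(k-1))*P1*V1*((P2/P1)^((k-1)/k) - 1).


(k-1)/k = 0.2308
(P2/P1)^exp = 1.5444
W = 4.3333 * 195.3870 * 0.5140 * (1.5444 - 1) = 236.9004 kJ

236.9004 kJ


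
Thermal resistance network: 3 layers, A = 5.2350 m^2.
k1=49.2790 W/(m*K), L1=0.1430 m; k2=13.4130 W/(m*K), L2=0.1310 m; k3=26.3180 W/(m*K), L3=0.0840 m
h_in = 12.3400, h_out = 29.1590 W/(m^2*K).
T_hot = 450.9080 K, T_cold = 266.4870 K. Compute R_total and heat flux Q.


R_conv_in = 1/(12.3400*5.2350) = 0.0155
R_1 = 0.1430/(49.2790*5.2350) = 0.0006
R_2 = 0.1310/(13.4130*5.2350) = 0.0019
R_3 = 0.0840/(26.3180*5.2350) = 0.0006
R_conv_out = 1/(29.1590*5.2350) = 0.0066
R_total = 0.0251 K/W
Q = 184.4210 / 0.0251 = 7359.0026 W

R_total = 0.0251 K/W, Q = 7359.0026 W


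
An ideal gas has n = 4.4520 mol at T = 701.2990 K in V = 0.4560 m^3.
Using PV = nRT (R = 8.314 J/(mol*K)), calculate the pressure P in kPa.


P = nRT/V = 4.4520 * 8.314 * 701.2990 / 0.4560
= 25957.8307 / 0.4560 = 56925.0673 Pa = 56.9251 kPa

56.9251 kPa


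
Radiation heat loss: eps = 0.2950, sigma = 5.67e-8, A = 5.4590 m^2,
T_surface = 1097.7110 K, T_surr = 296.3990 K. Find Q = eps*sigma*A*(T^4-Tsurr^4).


T^4 = 1.4520e+12
Tsurr^4 = 7.7180e+09
Q = 0.2950 * 5.67e-8 * 5.4590 * 1.4442e+12 = 131872.8910 W

131872.8910 W


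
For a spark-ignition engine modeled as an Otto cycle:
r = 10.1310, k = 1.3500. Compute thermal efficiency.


r^(k-1) = 2.2489
eta = 1 - 1/2.2489 = 0.5553 = 55.5347%

55.5347%


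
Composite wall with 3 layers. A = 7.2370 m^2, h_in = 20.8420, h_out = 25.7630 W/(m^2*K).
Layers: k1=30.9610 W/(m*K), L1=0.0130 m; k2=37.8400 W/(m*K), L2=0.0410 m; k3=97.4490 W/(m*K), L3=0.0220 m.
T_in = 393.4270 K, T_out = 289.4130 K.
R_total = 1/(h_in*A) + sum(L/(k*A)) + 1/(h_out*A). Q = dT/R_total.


R_conv_in = 1/(20.8420*7.2370) = 0.0066
R_1 = 0.0130/(30.9610*7.2370) = 5.8019e-05
R_2 = 0.0410/(37.8400*7.2370) = 0.0001
R_3 = 0.0220/(97.4490*7.2370) = 3.1195e-05
R_conv_out = 1/(25.7630*7.2370) = 0.0054
R_total = 0.0122 K/W
Q = 104.0140 / 0.0122 = 8503.2834 W

R_total = 0.0122 K/W, Q = 8503.2834 W


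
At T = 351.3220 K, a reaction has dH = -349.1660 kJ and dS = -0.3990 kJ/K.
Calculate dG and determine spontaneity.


T*dS = 351.3220 * -0.3990 = -140.1775 kJ
dG = -349.1660 + 140.1775 = -208.9885 kJ (spontaneous)

dG = -208.9885 kJ, spontaneous


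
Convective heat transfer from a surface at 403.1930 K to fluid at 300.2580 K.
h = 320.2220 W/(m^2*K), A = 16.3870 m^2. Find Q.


dT = 102.9350 K
Q = 320.2220 * 16.3870 * 102.9350 = 540149.1391 W

540149.1391 W


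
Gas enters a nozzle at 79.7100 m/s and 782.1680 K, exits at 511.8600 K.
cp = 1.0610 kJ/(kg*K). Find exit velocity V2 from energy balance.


dT = 270.3080 K
2*cp*1000*dT = 573593.5760
V1^2 = 6353.6841
V2 = sqrt(579947.2601) = 761.5427 m/s

761.5427 m/s


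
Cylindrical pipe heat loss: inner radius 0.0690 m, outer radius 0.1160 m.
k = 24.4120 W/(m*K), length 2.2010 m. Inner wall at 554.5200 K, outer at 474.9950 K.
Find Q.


dT = 79.5250 K
ln(ro/ri) = 0.5195
Q = 2*pi*24.4120*2.2010*79.5250 / 0.5195 = 51681.4912 W

51681.4912 W


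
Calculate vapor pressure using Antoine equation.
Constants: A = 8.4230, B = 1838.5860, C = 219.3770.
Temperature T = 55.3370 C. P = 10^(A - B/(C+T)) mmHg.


C+T = 274.7140
B/(C+T) = 6.6927
log10(P) = 8.4230 - 6.6927 = 1.7303
P = 10^1.7303 = 53.7369 mmHg

53.7369 mmHg
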